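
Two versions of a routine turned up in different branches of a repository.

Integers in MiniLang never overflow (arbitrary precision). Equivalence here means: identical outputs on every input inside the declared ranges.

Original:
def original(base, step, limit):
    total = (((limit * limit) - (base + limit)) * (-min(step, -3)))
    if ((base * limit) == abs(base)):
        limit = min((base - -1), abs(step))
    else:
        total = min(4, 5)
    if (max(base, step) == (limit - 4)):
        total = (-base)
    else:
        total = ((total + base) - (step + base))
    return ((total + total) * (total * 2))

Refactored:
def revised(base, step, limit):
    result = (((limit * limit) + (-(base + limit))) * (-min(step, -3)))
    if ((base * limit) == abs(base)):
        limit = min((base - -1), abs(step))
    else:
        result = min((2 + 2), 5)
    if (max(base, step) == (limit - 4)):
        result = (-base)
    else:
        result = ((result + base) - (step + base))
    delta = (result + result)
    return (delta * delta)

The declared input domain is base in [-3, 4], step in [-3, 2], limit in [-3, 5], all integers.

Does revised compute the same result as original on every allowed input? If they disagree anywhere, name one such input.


Equivalent — the differences include local variable names differ, statement counts differ, constant usage differs, arithmetic usage differs, yet no declared input distinguishes the two.
One worked example (base=1, step=-1, limit=4) — original: total = 33; ((base * limit) == abs(base)) -> false; total = 4; (max(base, step) == (limit - 4)) -> false; total = 5; return 100; revised: result = 33; ((base * limit) == abs(base)) -> false; result = 4; (max(base, step) == (limit - 4)) -> false; result = 5; delta = 10; return 100; agreement on 100.
Sweeping the whole domain (432 inputs) finds no disagreement.
verdict: equivalent


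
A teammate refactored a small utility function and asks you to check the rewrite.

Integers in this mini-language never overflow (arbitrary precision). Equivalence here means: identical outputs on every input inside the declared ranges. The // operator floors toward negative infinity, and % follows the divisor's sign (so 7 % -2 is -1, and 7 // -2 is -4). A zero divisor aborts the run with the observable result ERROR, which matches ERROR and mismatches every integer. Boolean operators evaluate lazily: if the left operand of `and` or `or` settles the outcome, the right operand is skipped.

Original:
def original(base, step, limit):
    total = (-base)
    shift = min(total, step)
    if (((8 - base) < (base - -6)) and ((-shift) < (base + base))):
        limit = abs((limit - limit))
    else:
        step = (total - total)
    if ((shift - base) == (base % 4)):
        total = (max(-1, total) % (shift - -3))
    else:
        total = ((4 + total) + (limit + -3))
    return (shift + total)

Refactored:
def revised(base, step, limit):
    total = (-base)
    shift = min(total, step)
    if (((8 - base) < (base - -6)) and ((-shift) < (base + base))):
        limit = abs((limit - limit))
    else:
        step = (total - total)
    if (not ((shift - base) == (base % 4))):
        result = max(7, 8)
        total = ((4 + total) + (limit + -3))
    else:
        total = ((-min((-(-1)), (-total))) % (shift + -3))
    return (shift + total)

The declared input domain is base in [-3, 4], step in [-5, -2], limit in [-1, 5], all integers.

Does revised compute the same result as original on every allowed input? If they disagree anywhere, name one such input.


There is a counterexample at base=-3, step=-2, limit=-1: -2 on one side, -4 on the other.
original: total=3, then shift=-2, then (((8 - base) < (base - -6)) and ((-shift) < (base + base))) is false, then step=0, then ((shift - base) == (base % 4)) is true, then total=0, then returns -2
revised: total=3, then shift=-2, then (((8 - base) < (base - -6)) and ((-shift) < (base + base))) is false, then step=0, then (not ((shift - base) == (base % 4))) is false, then total=-2, then returns -4
verdict: not equivalent; witness: base=-3, step=-2, limit=-1


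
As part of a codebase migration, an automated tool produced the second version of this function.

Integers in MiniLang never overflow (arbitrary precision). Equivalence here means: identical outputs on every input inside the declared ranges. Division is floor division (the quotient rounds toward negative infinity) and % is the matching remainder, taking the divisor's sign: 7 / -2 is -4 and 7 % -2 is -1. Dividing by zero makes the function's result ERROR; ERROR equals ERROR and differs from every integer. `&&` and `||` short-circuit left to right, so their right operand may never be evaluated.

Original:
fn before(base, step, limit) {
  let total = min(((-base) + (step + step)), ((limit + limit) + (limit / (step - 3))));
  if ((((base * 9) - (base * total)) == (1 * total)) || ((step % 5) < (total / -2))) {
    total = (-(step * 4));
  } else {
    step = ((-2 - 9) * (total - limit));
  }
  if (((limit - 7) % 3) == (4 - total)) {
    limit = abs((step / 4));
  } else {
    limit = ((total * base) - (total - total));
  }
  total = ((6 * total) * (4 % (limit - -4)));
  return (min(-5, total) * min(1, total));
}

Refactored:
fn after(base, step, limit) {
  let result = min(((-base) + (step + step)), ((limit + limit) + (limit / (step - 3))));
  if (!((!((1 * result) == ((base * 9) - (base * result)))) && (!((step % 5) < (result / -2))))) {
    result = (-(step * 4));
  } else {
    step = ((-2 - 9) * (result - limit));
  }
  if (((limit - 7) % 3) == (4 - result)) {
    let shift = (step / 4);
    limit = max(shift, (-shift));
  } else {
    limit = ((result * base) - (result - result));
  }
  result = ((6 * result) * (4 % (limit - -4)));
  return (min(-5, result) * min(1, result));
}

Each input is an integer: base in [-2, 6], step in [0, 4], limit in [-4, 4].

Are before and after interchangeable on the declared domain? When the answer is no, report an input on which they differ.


Side by side, the visible changes include: local variable names differ; min/max/abs usage differs; statement counts differ; boolean connective usage differs.
Spot check at base=-1, step=1, limit=-2 — before: total=-3, then ((((base * 9) - (base * total)) == (1 * total)) || ((step % 5) < (total / -2))) is false, then step=11, then (((limit - 7) % 3) == (4 - total)) is false, then limit=3, then total=-72, then returns 5184. after: result=-3, then (!((!((1 * result) == ((base * 9) - (base * result)))) && (!((step % 5) < (result / -2))))) is false, then step=11, then (((limit - 7) % 3) == (4 - result)) is false, then limit=3, then result=-72, then returns 5184. Both give 5184.
Every one of the 405 inputs gives matching results.
verdict: equivalent


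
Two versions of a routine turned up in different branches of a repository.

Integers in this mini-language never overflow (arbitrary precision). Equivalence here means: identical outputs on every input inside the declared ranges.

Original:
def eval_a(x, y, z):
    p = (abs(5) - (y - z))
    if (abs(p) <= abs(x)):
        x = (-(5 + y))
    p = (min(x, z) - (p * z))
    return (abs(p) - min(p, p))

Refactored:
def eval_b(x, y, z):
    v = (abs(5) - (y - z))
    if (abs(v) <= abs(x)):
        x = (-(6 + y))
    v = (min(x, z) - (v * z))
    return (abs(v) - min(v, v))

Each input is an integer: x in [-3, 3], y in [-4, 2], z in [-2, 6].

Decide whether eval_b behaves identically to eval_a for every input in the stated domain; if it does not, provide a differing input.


There is a counterexample at x=-3, y=1, z=-2: 4 on one side, 6 on the other.
eval_a: p becomes 2; next (abs(p) <= abs(x)) evaluates to true; next x becomes -6; next p becomes -2; next final value 4
eval_b: v becomes 2; next (abs(v) <= abs(x)) evaluates to true; next x becomes -7; next v becomes -3; next final value 6
verdict: not equivalent; witness: x=-3, y=1, z=-2


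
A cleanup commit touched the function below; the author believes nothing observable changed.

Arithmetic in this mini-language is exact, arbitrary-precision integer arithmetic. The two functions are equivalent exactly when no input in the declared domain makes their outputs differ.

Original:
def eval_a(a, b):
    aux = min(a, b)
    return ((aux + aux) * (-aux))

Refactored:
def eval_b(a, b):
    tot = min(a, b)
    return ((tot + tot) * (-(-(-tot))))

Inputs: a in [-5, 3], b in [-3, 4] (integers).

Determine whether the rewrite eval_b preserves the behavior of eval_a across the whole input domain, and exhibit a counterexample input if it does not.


The two are interchangeable: local variable names differ, and every declared input agrees.
Spot check at a=0, b=-3 — eval_a: aux becomes -3; next final value -18. eval_b: tot becomes -3; next final value -18. Both give -18.
Across all 72 domain points the two functions coincide.
verdict: equivalent


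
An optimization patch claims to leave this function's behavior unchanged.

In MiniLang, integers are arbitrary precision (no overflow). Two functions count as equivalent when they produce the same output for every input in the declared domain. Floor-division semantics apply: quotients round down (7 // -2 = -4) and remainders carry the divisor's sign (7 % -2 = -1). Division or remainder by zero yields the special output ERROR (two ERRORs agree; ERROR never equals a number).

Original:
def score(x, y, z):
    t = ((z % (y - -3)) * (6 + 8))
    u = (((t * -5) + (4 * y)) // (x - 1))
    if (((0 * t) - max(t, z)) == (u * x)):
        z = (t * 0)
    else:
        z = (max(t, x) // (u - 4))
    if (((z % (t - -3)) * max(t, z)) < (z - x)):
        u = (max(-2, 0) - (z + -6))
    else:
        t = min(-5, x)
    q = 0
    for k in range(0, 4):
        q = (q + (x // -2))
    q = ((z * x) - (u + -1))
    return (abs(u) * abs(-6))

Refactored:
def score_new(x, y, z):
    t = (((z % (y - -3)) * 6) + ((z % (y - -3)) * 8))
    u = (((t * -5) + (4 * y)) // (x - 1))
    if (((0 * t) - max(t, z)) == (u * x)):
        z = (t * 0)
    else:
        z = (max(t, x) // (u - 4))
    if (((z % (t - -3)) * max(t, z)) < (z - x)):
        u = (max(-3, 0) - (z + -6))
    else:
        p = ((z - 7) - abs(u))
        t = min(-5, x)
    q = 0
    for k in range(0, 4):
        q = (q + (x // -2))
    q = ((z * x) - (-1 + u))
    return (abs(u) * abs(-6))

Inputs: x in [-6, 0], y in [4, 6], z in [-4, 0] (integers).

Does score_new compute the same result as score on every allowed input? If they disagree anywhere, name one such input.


Equivalent. The one real change (`-2` became `-3`) has no effect anywhere in the declared ranges.
Checked all 105 inputs in the declared domain: the outputs agree on every one.
As a probe, take x=-1, y=6, z=-4: score runs t := 70 | u := 163 | (((0 * t) - max(t, z)) == (u * x)): false | z := 0 | (((z % (t - -3)) * max(t, z)) < (z - x)): true | u := 6 | q := 0 | iter k=0: | q := 0 | iter k=1: | q := 0 | iter k=2: | q := 0 | iter k=3: | q := 0 | q := -5 | result 36; score_new runs t := 70 | u := 163 | (((0 * t) - max(t, z)) == (u * x)): false | z := 0 | (((z % (t - -3)) * max(t, z)) < (z - x)): true | u := 6 | q := 0 | iter k=0: | q := 0 | iter k=1: | q := 0 | iter k=2: | q := 0 | iter k=3: | q := 0 | q := -5 | result 36; both end at 36.
verdict: equivalent


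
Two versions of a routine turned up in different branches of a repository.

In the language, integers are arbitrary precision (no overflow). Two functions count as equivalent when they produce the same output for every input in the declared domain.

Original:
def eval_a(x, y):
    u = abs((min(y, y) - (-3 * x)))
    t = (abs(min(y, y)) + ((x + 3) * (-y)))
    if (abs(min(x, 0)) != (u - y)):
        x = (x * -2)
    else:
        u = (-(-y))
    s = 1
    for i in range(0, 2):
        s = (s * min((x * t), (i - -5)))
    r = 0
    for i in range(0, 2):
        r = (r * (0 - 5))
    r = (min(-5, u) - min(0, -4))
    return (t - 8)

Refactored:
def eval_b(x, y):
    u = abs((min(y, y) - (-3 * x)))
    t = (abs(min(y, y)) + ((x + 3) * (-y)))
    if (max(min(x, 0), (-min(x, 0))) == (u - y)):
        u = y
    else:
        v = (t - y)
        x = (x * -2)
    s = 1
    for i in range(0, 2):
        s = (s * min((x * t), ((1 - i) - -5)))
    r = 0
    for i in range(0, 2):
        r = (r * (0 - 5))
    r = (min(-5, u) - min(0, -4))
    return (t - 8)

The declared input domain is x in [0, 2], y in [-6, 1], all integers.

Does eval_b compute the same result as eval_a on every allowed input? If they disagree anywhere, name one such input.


Comparing the listings, the differences include: local variable names differ, arithmetic usage differs, constant usage differs, min/max/abs usage differs, comparison usage differs, statement counts differ.
Spot check at x=2, y=1 — eval_a: u := 7 | t := -4 | (abs(min(x, 0)) != (u - y)): true | x := -4 | s := 1 | iter i=0: | s := 5 | iter i=1: | s := 30 | r := 0 | iter i=0: | r := 0 | iter i=1: | r := 0 | r := -1 | result -12. eval_b: u := 7 | t := -4 | (max(min(x, 0), (-min(x, 0))) == (u - y)): false | v := -5 | x := -4 | s := 1 | iter i=0: | s := 6 | iter i=1: | s := 30 | r := 0 | iter i=0: | r := 0 | iter i=1: | r := 0 | r := -1 | result -12. Both give -12.
Every one of the 24 inputs gives matching results.
verdict: equivalent


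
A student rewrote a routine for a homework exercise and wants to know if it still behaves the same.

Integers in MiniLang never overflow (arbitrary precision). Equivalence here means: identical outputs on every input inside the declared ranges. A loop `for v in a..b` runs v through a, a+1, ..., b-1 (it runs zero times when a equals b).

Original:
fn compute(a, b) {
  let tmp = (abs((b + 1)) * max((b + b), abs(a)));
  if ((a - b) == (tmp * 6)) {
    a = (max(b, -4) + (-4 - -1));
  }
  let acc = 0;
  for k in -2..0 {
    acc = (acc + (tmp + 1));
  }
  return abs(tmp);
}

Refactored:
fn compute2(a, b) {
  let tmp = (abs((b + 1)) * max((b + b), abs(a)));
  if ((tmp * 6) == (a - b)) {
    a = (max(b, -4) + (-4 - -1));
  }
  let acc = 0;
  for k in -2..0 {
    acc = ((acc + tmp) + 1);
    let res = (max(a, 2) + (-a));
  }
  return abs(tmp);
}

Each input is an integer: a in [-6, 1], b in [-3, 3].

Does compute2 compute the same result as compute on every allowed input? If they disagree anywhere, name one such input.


Changes here: local variable names differ; also statement counts differ; also constant usage differs; also arithmetic usage differs; also min/max/abs usage differs; the full 56-point sweep finds no disagreement.
verdict: equivalent


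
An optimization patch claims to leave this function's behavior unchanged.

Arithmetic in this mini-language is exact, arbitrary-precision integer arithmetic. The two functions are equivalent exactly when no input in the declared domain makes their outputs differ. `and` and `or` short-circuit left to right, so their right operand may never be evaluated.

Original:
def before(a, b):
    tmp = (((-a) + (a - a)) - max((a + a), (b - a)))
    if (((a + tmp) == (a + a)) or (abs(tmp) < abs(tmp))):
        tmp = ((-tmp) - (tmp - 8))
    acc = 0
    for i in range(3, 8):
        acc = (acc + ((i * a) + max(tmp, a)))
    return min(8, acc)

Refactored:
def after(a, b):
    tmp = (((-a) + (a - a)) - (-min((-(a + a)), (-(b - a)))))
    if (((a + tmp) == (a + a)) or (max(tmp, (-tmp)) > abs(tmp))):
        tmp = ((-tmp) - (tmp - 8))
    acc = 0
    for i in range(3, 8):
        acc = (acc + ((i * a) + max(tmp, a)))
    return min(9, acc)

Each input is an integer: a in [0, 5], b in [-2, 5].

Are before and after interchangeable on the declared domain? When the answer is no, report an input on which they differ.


Evaluate both at a=0, b=-2.
before: tmp becomes 0; next (((a + tmp) == (a + a)) or (abs(tmp) < abs(tmp))) evaluates to true; next tmp becomes 8; next acc becomes 0; next at i=3:; next acc becomes 8; next at i=4:; next acc becomes 16; next at i=5:; next acc becomes 24; next at i=6:; next acc becomes 32; next at i=7:; next acc becomes 40; next final value 8
after: tmp becomes 0; next (((a + tmp) == (a + a)) or (max(tmp, (-tmp)) > abs(tmp))) evaluates to true; next tmp becomes 8; next acc becomes 0; next at i=3:; next acc becomes 8; next at i=4:; next acc becomes 16; next at i=5:; next acc becomes 24; next at i=6:; next acc becomes 32; next at i=7:; next acc becomes 40; next final value 9
8 and 9 differ, so these are not the same function on this domain.
verdict: not equivalent; witness: a=0, b=-2


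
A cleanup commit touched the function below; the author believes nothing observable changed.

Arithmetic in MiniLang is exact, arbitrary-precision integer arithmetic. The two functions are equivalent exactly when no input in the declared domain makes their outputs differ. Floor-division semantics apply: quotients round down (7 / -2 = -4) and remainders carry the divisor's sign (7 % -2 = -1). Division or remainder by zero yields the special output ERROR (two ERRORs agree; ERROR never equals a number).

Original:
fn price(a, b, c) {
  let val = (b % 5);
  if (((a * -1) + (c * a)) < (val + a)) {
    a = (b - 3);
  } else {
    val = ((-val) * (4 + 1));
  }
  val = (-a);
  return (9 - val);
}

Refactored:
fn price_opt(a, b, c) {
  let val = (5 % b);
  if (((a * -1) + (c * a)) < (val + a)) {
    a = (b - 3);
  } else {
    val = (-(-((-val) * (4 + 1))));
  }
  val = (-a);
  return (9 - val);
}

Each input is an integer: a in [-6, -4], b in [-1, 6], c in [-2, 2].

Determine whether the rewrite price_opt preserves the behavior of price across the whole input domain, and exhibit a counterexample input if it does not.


Consider the input a=-6, b=-1, c=2.
price: val=4, then (((a * -1) + (c * a)) < (val + a)) is true, then a=-4, then val=4, then returns 5
price_opt: val=0, then (((a * -1) + (c * a)) < (val + a)) is false, then val=0, then val=6, then returns 3
5 != 3, so the rewrite changes behavior.
verdict: not equivalent; witness: a=-6, b=-1, c=2


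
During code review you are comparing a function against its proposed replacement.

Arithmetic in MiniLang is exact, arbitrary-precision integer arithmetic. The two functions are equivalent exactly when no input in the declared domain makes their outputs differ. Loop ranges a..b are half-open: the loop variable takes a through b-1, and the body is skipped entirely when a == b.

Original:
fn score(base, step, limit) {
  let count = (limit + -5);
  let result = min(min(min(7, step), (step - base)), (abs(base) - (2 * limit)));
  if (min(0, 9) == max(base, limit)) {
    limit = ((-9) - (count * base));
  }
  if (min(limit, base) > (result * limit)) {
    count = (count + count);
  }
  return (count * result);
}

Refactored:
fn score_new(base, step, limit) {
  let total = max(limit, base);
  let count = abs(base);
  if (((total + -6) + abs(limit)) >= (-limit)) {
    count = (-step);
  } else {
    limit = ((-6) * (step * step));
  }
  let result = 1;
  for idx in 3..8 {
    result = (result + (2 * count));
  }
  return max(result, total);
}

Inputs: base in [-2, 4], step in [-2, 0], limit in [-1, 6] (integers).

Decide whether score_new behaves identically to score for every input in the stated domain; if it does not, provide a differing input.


Evaluate both at base=-2, step=-2, limit=-1.
score: count becomes -6; next result becomes -2; next (min(0, 9) == max(base, limit)) evaluates to false; next (min(limit, base) > (result * limit)) evaluates to false; next final value 12
score_new: total becomes -1; next count becomes 2; next (((total + -6) + abs(limit)) >= (-limit)) evaluates to false; next limit becomes -24; next result becomes 1; next at idx=3:; next result becomes 5; next at idx=4:; next result becomes 9; next at idx=5:; next result becomes 13; next at idx=6:; next result becomes 17; next at idx=7:; next result becomes 21; next final value 21
12 against 21: the behavior changed.
verdict: not equivalent; witness: base=-2, step=-2, limit=-1


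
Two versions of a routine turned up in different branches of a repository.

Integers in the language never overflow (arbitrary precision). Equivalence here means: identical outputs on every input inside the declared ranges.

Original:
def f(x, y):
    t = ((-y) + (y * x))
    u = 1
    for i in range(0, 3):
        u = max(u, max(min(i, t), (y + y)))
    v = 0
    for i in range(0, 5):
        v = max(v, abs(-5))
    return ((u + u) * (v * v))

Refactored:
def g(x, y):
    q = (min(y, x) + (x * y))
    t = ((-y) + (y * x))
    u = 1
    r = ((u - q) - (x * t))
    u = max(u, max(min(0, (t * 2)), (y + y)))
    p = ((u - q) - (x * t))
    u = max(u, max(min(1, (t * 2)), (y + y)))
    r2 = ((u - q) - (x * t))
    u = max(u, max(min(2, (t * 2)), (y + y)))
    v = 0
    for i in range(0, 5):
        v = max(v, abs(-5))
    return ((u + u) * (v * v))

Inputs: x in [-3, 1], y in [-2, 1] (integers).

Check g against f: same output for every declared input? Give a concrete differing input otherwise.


These are not equivalent — on x=0, y=-1 the outputs split (50 vs 100).
f: t := 1 | u := 1 | iter i=0: | u := 1 | iter i=1: | u := 1 | iter i=2: | u := 1 | v := 0 | iter i=0: | v := 5 | iter i=1: | v := 5 | iter i=2: | v := 5 | iter i=3: | v := 5 | iter i=4: | v := 5 | result 50
g: q := -1 | t := 1 | u := 1 | r := 2 | u := 1 | p := 2 | u := 1 | r2 := 2 | u := 2 | v := 0 | iter i=0: | v := 5 | iter i=1: | v := 5 | iter i=2: | v := 5 | iter i=3: | v := 5 | iter i=4: | v := 5 | result 100
verdict: not equivalent; witness: x=0, y=-1


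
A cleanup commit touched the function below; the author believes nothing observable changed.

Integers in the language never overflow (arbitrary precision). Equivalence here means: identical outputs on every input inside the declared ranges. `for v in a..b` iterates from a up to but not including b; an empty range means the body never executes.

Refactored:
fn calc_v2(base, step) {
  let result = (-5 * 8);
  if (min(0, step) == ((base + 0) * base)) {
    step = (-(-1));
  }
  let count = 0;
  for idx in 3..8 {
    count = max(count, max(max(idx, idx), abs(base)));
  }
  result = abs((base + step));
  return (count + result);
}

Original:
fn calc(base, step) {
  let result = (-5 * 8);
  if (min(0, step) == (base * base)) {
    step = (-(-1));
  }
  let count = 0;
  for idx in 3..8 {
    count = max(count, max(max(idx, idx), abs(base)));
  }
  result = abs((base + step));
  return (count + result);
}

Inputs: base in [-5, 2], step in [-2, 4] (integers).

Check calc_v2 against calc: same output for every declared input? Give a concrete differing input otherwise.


Reading the diff, among the changes: arithmetic usage differs; and constant usage differs.
One worked example (base=-3, step=0) — calc: result=-40, then (min(0, step) == (base * base)) is false, then count=0, then (idx=3), then count=3, then (idx=4), then count=4, then (idx=5), then count=5, then (idx=6), then count=6, then (idx=7), then count=7, then result=3, then returns 10; calc_v2: result=-40, then (min(0, step) == ((base + 0) * base)) is false, then count=0, then (idx=3), then count=3, then (idx=4), then count=4, then (idx=5), then count=5, then (idx=6), then count=6, then (idx=7), then count=7, then result=3, then returns 10; agreement on 10.
Across all 56 domain points the two functions coincide.
verdict: equivalent


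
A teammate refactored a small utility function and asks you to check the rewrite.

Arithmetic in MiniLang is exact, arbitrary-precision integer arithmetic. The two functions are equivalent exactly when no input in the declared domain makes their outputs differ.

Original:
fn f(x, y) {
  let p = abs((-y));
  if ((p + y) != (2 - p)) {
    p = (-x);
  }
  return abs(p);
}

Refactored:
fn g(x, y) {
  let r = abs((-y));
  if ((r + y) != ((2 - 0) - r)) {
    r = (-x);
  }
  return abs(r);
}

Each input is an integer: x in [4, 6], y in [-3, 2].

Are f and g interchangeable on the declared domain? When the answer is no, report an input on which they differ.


Side by side, the visible changes include: arithmetic usage differs; also constant usage differs; also local variable names differ.
Tracing x=6, y=0: f: p := 0 | ((p + y) != (2 - p)): true | p := -6 | result 6 | g: r := 0 | ((r + y) != ((2 - 0) - r)): true | r := -6 | result 6 — matching result 6.
Across all 18 domain points the two functions coincide.
verdict: equivalent


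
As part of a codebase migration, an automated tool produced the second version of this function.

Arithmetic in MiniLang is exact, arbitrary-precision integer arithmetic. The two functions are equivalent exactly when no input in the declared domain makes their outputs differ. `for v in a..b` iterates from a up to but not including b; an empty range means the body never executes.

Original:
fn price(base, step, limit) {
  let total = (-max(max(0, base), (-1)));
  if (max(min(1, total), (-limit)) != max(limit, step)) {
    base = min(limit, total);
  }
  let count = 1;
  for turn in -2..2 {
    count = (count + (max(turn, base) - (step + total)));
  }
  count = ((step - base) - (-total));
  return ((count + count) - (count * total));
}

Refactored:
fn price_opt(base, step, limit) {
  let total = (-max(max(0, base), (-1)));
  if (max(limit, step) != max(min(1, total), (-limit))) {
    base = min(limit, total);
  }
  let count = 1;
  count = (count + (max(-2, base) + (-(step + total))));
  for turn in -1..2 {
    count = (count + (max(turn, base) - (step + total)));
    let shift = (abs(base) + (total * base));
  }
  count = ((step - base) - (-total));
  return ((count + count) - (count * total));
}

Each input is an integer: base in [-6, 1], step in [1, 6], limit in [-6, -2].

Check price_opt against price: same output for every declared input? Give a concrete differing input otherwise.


Changes here: loop structure differs; also min/max/abs usage differs; also constant usage differs; also local variable names differ; also arithmetic usage differs; also statement counts differ; the full 240-point sweep finds no disagreement.
verdict: equivalent


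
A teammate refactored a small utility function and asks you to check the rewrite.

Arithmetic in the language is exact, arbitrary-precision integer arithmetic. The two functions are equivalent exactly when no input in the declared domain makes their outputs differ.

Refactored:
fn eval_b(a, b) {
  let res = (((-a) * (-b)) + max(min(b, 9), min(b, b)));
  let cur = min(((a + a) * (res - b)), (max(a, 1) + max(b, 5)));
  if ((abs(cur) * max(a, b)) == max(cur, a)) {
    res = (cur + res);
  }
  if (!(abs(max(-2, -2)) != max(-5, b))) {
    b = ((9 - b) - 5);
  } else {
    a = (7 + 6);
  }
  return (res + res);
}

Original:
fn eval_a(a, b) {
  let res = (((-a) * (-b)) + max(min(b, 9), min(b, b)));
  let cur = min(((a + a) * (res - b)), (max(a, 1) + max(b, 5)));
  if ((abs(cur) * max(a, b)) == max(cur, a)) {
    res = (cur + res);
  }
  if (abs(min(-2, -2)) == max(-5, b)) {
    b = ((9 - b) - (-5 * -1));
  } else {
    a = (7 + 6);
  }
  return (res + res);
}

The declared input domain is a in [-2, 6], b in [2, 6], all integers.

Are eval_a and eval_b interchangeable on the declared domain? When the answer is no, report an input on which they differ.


The suspicious edit (`min(-2, -2)` became `max(-2, -2)`) never changes the result for any input inside the declared domain.
Tracing a=4, b=4: eval_a: res := 20 | cur := 9 | ((abs(cur) * max(a, b)) == max(cur, a)): false | (abs(min(-2, -2)) == max(-5, b)): false | a := 13 | result 40 | eval_b: res := 20 | cur := 9 | ((abs(cur) * max(a, b)) == max(cur, a)): false | (!(abs(max(-2, -2)) != max(-5, b))): false | a := 13 | result 40 — matching result 40.
Checked all 45 inputs in the declared domain: the outputs agree on every one.
verdict: equivalent


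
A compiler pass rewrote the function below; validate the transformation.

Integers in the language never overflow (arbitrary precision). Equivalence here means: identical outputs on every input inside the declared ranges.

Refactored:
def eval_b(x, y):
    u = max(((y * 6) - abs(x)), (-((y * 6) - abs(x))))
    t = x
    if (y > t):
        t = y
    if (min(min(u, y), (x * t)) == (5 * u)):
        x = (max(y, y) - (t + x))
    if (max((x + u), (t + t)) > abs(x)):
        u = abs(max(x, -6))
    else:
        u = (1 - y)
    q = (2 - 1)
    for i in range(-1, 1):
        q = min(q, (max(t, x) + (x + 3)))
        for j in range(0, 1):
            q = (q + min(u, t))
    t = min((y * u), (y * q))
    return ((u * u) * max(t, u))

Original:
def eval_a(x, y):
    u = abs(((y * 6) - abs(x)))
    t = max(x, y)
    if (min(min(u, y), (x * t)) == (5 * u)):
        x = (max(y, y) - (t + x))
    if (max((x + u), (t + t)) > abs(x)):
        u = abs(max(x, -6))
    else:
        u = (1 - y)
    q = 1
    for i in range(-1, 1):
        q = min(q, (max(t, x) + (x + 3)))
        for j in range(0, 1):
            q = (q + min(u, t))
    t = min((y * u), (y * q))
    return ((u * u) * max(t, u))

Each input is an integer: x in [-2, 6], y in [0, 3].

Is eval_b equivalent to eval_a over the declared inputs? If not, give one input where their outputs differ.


Side by side, the visible changes include: branching structure differs, and statement counts differ, and arithmetic usage differs, and constant usage differs, and comparison usage differs.
As a probe, take x=1, y=2: eval_a runs u = 11; t = 2; (min(min(u, y), (x * t)) == (5 * u)) -> false; (max((x + u), (t + t)) > abs(x)) -> true; u = 1; q = 1; [i=-1]; q = 1; [j=0]; q = 2; [i=0]; q = 2; [j=0]; q = 3; t = 2; return 2; eval_b runs u = 11; t = 1; (y > t) -> true; t = 2; (min(min(u, y), (x * t)) == (5 * u)) -> false; (max((x + u), (t + t)) > abs(x)) -> true; u = 1; q = 1; [i=-1]; q = 1; [j=0]; q = 2; [i=0]; q = 2; [j=0]; q = 3; t = 2; return 2; both end at 2.
Checked all 36 inputs in the declared domain: the outputs agree on every one.
verdict: equivalent


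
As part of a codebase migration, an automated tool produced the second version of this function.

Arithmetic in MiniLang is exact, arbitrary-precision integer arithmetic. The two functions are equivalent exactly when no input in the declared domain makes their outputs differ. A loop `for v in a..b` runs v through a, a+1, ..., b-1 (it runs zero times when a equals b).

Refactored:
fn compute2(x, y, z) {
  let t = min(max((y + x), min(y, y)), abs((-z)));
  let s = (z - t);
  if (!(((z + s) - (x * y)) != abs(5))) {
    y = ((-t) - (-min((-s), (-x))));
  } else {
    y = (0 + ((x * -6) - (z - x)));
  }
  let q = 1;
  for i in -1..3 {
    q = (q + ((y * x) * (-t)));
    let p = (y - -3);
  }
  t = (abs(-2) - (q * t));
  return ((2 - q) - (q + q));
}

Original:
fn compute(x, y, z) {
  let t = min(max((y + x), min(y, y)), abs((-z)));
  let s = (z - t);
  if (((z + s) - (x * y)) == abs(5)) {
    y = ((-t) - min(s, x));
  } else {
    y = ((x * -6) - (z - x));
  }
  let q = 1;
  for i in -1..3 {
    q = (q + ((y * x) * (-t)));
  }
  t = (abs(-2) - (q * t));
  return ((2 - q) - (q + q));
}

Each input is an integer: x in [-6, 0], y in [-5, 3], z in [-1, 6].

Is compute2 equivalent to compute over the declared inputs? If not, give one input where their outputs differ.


Input x=-6, y=-1, z=5: 503 from compute versus -361 from compute2.
verdict: not equivalent; witness: x=-6, y=-1, z=5


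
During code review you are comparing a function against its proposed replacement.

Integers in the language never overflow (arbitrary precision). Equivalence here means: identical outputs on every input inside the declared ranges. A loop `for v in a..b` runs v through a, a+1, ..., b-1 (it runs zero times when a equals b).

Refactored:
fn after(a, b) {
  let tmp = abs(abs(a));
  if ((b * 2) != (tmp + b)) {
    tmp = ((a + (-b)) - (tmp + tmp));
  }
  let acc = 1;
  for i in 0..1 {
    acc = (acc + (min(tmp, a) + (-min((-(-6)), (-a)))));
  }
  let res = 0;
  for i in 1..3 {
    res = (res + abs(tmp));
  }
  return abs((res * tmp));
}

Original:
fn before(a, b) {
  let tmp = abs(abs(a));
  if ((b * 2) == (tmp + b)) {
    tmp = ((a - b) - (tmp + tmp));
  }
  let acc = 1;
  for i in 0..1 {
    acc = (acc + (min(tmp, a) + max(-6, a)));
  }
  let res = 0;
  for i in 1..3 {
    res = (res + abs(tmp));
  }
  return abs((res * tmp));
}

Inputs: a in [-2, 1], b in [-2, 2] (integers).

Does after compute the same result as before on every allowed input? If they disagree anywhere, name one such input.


a=-2, b=-2 yields 8 from before but 32 from after.
verdict: not equivalent; witness: a=-2, b=-2


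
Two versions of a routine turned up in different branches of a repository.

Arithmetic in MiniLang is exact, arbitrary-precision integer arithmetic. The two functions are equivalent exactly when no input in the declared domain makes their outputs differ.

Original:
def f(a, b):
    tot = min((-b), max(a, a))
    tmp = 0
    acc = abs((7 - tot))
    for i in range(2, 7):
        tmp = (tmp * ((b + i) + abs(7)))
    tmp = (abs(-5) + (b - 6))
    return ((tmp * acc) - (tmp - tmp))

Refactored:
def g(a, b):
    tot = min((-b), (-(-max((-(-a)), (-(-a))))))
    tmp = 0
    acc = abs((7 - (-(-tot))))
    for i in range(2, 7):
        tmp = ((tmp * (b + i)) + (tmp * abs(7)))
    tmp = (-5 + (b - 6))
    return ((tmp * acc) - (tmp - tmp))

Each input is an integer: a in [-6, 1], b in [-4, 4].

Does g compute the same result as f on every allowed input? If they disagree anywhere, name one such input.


These are not equivalent — on a=-6, b=-4 the outputs split (-65 vs -195).
f: tot := -6 | tmp := 0 | acc := 13 | iter i=2: | tmp := 0 | iter i=3: | tmp := 0 | iter i=4: | tmp := 0 | iter i=5: | tmp := 0 | iter i=6: | tmp := 0 | tmp := -5 | result -65
g: tot := -6 | tmp := 0 | acc := 13 | iter i=2: | tmp := 0 | iter i=3: | tmp := 0 | iter i=4: | tmp := 0 | iter i=5: | tmp := 0 | iter i=6: | tmp := 0 | tmp := -15 | result -195
verdict: not equivalent; witness: a=-6, b=-4


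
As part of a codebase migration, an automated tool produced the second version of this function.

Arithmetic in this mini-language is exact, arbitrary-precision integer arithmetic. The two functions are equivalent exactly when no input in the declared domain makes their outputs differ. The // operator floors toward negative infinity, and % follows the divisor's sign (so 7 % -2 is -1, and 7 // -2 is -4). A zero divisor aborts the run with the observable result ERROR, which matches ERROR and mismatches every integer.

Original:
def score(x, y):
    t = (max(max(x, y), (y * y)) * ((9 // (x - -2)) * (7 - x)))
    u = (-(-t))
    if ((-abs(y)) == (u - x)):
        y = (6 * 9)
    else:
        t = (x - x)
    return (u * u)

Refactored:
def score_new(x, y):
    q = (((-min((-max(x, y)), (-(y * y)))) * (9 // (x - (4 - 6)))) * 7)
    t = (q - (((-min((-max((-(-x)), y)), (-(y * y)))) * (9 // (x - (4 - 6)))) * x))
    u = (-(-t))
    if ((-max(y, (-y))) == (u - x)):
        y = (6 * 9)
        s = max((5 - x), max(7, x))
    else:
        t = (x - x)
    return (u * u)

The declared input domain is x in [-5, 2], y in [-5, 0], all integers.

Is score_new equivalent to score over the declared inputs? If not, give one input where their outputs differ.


The two versions differ — the changes include constant usage differs; min/max/abs usage differs; local variable names differ; arithmetic usage differs; statement counts differ.
Spot check at x=-2, y=-3 — score: division by zero -> ERROR. score_new: division by zero -> ERROR. Both give ERROR.
Every one of the 48 inputs gives matching results.
verdict: equivalent


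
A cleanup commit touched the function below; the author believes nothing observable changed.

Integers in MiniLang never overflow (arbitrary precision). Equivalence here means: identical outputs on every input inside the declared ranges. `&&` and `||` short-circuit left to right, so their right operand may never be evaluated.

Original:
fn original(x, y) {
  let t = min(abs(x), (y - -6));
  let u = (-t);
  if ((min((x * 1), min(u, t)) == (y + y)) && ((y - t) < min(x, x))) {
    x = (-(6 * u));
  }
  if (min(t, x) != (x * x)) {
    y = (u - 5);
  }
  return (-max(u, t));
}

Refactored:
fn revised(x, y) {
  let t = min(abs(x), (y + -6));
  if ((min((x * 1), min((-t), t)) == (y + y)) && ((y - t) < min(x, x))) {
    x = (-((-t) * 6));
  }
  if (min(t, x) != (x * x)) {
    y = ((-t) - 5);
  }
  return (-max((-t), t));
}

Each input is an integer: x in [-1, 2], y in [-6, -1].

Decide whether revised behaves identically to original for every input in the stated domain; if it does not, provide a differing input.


Not equivalent: x=-1, y=-6 separates them (0 vs -12).
original: t = 0; u = 0; ((min((x * 1), min(u, t)) == (y + y)) && ((y - t) < min(x, x))) -> false; (min(t, x) != (x * x)) -> true; y = -5; return 0
revised: t = -12; ((min((x * 1), min((-t), t)) == (y + y)) && ((y - t) < min(x, x))) -> false; (min(t, x) != (x * x)) -> true; y = 7; return -12
verdict: not equivalent; witness: x=-1, y=-6


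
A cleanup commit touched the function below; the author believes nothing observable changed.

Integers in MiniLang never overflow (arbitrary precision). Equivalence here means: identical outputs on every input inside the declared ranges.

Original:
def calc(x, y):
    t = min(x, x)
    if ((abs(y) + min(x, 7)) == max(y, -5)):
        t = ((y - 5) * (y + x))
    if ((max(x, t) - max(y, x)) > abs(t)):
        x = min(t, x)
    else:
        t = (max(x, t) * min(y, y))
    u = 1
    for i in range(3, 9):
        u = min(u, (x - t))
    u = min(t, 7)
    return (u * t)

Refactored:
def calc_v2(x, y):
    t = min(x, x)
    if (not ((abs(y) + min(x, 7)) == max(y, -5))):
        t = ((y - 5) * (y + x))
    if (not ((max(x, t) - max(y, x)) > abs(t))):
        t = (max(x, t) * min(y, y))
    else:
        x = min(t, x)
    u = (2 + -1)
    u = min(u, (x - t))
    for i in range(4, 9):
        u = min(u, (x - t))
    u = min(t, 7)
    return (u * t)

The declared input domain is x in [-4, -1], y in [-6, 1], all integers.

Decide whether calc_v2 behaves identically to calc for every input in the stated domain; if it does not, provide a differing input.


Not equivalent: x=-4, y=-6 separates them (168 vs 770).
calc: t=-4, then ((abs(y) + min(x, 7)) == max(y, -5)) is false, then ((max(x, t) - max(y, x)) > abs(t)) is false, then t=24, then u=1, then (i=3), then u=-28, then (i=4), then u=-28, then (i=5), then u=-28, then (i=6), then u=-28, then (i=7), then u=-28, then (i=8), then u=-28, then u=7, then returns 168
calc_v2: t=-4, then (not ((abs(y) + min(x, 7)) == max(y, -5))) is true, then t=110, then (not ((max(x, t) - max(y, x)) > abs(t))) is false, then x=-4, then u=1, then u=-114, then (i=4), then u=-114, then (i=5), then u=-114, then (i=6), then u=-114, then (i=7), then u=-114, then (i=8), then u=-114, then u=7, then returns 770
verdict: not equivalent; witness: x=-4, y=-6


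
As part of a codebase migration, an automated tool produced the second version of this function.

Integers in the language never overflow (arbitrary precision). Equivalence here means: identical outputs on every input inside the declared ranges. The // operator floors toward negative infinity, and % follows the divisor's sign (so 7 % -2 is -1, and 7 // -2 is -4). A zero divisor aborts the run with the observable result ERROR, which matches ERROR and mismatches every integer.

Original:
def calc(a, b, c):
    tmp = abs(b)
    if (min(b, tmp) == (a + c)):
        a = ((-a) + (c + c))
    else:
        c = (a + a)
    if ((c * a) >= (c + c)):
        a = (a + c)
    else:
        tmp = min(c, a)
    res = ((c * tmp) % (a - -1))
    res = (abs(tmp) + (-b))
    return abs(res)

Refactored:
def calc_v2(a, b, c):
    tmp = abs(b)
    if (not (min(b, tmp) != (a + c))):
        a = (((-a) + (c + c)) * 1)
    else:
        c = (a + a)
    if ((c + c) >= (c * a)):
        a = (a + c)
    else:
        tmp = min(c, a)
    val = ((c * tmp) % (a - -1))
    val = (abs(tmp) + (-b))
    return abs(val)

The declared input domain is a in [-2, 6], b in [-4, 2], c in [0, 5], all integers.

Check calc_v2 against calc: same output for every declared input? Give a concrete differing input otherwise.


Not equivalent: a=-2, b=-3, c=0 separates them (6 vs 7).
calc: tmp becomes 3; next (min(b, tmp) == (a + c)) evaluates to false; next c becomes -4; next ((c * a) >= (c + c)) evaluates to true; next a becomes -6; next res becomes -2; next res becomes 6; next final value 6
calc_v2: tmp becomes 3; next (not (min(b, tmp) != (a + c))) evaluates to false; next c becomes -4; next ((c + c) >= (c * a)) evaluates to false; next tmp becomes -4; next val becomes 0; next val becomes 7; next final value 7
verdict: not equivalent; witness: a=-2, b=-3, c=0
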